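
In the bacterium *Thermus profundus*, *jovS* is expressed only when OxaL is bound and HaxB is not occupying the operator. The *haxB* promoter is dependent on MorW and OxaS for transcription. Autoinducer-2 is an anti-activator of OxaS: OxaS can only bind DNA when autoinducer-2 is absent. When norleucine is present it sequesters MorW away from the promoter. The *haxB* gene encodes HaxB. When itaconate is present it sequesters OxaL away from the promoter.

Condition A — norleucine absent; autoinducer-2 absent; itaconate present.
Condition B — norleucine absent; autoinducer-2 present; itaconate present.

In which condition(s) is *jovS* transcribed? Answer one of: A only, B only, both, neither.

Condition A:
Norleucine is absent, so MorW is active.
Autoinducer-2 is absent, so OxaS is active.
No repressor is bound and MorW and OxaS are active, so *haxB* is transcribed.
So HaxB is produced and active.
Itaconate is present, so OxaL is inactive.
With repressor HaxB bound, *jovS* is not transcribed.
→ *jovS* is OFF in A.
Condition B:
Norleucine is absent, so MorW is active.
Autoinducer-2 is present, so OxaS is inactive.
Required activator OxaS is absent, so *haxB* is not transcribed.
So HaxB is not produced.
Itaconate is present, so OxaL is inactive.
Required activator OxaL is absent, so *jovS* is not transcribed.
→ *jovS* is OFF in B.

neither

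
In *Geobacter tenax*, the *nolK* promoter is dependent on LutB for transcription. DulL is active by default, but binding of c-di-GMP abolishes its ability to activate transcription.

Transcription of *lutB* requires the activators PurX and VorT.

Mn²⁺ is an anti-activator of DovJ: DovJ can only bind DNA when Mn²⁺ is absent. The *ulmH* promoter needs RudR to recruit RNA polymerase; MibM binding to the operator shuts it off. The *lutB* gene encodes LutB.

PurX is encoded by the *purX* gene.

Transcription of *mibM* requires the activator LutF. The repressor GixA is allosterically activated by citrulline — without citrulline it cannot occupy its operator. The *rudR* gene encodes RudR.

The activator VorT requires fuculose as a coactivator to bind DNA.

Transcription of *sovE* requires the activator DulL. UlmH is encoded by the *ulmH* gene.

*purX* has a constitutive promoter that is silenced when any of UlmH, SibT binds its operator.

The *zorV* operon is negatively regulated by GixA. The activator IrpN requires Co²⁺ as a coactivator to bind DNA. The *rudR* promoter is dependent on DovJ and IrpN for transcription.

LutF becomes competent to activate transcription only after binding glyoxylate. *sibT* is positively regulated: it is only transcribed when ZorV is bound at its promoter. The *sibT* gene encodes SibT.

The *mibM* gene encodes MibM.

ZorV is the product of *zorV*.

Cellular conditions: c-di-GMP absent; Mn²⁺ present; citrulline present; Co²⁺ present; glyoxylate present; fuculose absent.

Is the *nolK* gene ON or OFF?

OFF

Mn²⁺ is present, so DovJ is inactive.
Co²⁺ is present, so IrpN is active.
Required activator DovJ is absent, so *rudR* is not transcribed.
So RudR is not produced.
Glyoxylate is present, so LutF is active.
No repressor is bound and LutF is active, so *mibM* is transcribed.
So MibM is produced and active.
With repressor MibM bound, *ulmH* is not transcribed.
So UlmH is not produced.
Citrulline is present, so GixA is active.
With repressor GixA bound, *zorV* is not transcribed.
So ZorV is not produced.
Required activator ZorV is absent, so *sibT* is not transcribed.
So SibT is not produced.
With no repressor bound, *purX* is transcribed.
So PurX is produced and active.
Fuculose is absent, so VorT is inactive.
Required activator VorT is absent, so *lutB* is not transcribed.
So LutB is not produced.
Required activator LutB is absent, so *nolK* is not transcribed.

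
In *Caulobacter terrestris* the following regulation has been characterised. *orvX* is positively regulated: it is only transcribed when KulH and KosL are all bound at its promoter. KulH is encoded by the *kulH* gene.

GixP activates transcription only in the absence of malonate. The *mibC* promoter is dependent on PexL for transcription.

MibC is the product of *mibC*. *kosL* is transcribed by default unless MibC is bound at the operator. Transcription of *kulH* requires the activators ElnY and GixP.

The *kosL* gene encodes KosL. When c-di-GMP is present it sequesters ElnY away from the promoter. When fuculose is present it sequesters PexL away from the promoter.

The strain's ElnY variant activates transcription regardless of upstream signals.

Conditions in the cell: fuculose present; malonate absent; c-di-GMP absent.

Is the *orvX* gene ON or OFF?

ElnY is constitutively active in this strain.
Malonate is absent, so GixP is active.
No repressor is bound and ElnY and GixP are active, so *kulH* is transcribed.
So KulH is produced and active.
Fuculose is present, so PexL is inactive.
Required activator PexL is absent, so *mibC* is not transcribed.
So MibC is not produced.
With no repressor bound, *kosL* is transcribed.
So KosL is produced and active.
No repressor is bound and KulH and KosL are active, so *orvX* is transcribed.

ON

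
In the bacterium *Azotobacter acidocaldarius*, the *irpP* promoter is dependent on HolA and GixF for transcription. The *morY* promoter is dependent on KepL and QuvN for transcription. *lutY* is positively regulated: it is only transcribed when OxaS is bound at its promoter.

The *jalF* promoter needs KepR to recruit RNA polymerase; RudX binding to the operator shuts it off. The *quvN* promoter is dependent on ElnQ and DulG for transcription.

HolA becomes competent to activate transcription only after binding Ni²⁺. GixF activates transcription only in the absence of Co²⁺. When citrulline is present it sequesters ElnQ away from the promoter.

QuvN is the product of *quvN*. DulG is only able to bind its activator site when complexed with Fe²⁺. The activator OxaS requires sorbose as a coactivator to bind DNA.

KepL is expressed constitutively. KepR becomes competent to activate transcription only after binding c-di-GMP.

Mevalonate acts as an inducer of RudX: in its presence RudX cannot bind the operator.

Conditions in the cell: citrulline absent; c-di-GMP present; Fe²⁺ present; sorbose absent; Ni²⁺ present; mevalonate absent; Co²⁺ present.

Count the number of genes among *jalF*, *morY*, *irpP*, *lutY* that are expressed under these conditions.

c-di-GMP is present, so KepR is active.
Mevalonate is absent, so RudX is active.
With repressor RudX bound, *jalF* is not transcribed.
→ *jalF* is OFF.
KepL is produced constitutively and is active.
Citrulline is absent, so ElnQ is active.
Fe²⁺ is present, so DulG is active.
No repressor is bound and ElnQ and DulG are active, so *quvN* is transcribed.
So QuvN is produced and active.
No repressor is bound and KepL and QuvN are active, so *morY* is transcribed.
→ *morY* is ON.
Ni²⁺ is present, so HolA is active.
Co²⁺ is present, so GixF is inactive.
Required activator GixF is absent, so *irpP* is not transcribed.
→ *irpP* is OFF.
Sorbose is absent, so OxaS is inactive.
Required activator OxaS is absent, so *lutY* is not transcribed.
→ *lutY* is OFF.
1 of the 4 genes is transcribed.

1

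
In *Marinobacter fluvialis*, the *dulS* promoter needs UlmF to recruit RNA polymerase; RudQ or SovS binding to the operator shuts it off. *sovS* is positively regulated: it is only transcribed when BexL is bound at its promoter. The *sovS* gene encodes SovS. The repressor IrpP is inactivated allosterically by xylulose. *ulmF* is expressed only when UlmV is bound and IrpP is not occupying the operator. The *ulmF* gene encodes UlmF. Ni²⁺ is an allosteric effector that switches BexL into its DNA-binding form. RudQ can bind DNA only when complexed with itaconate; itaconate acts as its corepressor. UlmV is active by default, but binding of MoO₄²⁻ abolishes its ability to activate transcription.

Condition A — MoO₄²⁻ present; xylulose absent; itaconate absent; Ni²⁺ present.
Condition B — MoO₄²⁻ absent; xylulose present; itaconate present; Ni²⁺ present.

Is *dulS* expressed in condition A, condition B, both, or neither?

neither

Condition A:
MoO₄²⁻ is present, so UlmV is inactive.
Xylulose is absent, so IrpP is active.
With repressor IrpP bound, *ulmF* is not transcribed.
So UlmF is not produced.
Itaconate is absent, so RudQ is inactive.
Ni²⁺ is present, so BexL is active.
No repressor is bound and BexL is active, so *sovS* is transcribed.
So SovS is produced and active.
With repressor SovS bound, *dulS* is not transcribed.
→ *dulS* is OFF in A.
Condition B:
MoO₄²⁻ is absent, so UlmV is active.
Xylulose is present, so IrpP is inactive.
No repressor is bound and UlmV is active, so *ulmF* is transcribed.
So UlmF is produced and active.
Itaconate is present, so RudQ is active.
Ni²⁺ is present, so BexL is active.
No repressor is bound and BexL is active, so *sovS* is transcribed.
So SovS is produced and active.
With repressor RudQ bound, *dulS* is not transcribed.
→ *dulS* is OFF in B.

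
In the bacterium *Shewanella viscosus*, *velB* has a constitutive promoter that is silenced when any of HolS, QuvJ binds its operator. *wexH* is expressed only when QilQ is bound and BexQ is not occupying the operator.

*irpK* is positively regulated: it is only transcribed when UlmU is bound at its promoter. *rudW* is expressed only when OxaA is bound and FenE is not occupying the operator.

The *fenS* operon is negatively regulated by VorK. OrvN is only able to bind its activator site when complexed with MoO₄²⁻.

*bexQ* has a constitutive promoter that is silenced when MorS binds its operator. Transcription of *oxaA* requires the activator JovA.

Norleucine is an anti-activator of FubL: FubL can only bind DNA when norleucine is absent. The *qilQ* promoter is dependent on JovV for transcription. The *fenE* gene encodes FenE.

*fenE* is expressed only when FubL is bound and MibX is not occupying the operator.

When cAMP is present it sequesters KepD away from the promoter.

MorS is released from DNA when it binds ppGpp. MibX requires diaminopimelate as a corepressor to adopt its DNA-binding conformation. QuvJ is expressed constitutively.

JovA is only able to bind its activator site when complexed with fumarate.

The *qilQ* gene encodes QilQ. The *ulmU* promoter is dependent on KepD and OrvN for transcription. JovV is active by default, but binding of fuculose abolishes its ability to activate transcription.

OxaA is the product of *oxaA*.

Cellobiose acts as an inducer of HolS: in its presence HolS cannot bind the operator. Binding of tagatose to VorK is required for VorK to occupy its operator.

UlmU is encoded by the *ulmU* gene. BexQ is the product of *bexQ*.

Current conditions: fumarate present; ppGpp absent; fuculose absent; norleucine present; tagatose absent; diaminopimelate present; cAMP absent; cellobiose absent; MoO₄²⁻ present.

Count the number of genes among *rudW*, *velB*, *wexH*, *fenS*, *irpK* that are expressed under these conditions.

4

Diaminopimelate is present, so MibX is active.
Norleucine is present, so FubL is inactive.
With repressor MibX bound, *fenE* is not transcribed.
So FenE is not produced.
Fumarate is present, so JovA is active.
No repressor is bound and JovA is active, so *oxaA* is transcribed.
So OxaA is produced and active.
No repressor is bound and OxaA is active, so *rudW* is transcribed.
→ *rudW* is ON.
Cellobiose is absent, so HolS is active.
QuvJ is produced constitutively and is active.
With repressor HolS bound, *velB* is not transcribed.
→ *velB* is OFF.
Fuculose is absent, so JovV is active.
No repressor is bound and JovV is active, so *qilQ* is transcribed.
So QilQ is produced and active.
ppGpp is absent, so MorS is active.
With repressor MorS bound, *bexQ* is not transcribed.
So BexQ is not produced.
No repressor is bound and QilQ is active, so *wexH* is transcribed.
→ *wexH* is ON.
Tagatose is absent, so VorK is inactive.
With no repressor bound, *fenS* is transcribed.
→ *fenS* is ON.
cAMP is absent, so KepD is active.
MoO₄²⁻ is present, so OrvN is active.
No repressor is bound and KepD and OrvN are active, so *ulmU* is transcribed.
So UlmU is produced and active.
No repressor is bound and UlmU is active, so *irpK* is transcribed.
→ *irpK* is ON.
4 of the 5 genes are transcribed.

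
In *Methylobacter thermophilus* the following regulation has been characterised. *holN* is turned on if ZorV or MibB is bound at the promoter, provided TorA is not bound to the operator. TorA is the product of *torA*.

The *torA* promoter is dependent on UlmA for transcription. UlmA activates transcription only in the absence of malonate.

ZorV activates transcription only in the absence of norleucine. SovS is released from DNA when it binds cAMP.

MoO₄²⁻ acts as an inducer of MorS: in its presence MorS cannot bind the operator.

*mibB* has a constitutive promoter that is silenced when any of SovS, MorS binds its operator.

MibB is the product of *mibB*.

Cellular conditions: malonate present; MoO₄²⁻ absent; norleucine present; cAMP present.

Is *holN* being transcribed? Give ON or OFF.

OFF

Malonate is present, so UlmA is inactive.
Required activator UlmA is absent, so *torA* is not transcribed.
So TorA is not produced.
Norleucine is present, so ZorV is inactive.
cAMP is present, so SovS is inactive.
MoO₄²⁻ is absent, so MorS is active.
With repressor MorS bound, *mibB* is not transcribed.
So MibB is not produced.
No activator is available at the *holN* promoter, so *holN* is not transcribed.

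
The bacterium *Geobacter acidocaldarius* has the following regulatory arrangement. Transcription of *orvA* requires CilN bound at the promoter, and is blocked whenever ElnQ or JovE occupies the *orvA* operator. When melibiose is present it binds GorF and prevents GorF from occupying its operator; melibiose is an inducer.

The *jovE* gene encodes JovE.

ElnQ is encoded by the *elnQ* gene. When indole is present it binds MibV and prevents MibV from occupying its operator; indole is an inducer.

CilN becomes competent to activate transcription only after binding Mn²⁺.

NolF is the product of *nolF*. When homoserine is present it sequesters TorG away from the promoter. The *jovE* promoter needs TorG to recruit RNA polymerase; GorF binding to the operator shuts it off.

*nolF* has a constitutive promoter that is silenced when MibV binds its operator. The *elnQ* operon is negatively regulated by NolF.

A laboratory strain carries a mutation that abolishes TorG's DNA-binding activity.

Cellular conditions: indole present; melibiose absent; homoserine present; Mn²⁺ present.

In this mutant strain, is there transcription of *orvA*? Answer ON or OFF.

ON

Indole is present, so MibV is inactive.
With no repressor bound, *nolF* is transcribed.
So NolF is produced and active.
With repressor NolF bound, *elnQ* is not transcribed.
So ElnQ is not produced.
Mn²⁺ is present, so CilN is active.
TorG is non-functional in this strain, so it has no effect.
Melibiose is absent, so GorF is active.
With repressor GorF bound, *jovE* is not transcribed.
So JovE is not produced.
No repressor is bound and CilN is active, so *orvA* is transcribed.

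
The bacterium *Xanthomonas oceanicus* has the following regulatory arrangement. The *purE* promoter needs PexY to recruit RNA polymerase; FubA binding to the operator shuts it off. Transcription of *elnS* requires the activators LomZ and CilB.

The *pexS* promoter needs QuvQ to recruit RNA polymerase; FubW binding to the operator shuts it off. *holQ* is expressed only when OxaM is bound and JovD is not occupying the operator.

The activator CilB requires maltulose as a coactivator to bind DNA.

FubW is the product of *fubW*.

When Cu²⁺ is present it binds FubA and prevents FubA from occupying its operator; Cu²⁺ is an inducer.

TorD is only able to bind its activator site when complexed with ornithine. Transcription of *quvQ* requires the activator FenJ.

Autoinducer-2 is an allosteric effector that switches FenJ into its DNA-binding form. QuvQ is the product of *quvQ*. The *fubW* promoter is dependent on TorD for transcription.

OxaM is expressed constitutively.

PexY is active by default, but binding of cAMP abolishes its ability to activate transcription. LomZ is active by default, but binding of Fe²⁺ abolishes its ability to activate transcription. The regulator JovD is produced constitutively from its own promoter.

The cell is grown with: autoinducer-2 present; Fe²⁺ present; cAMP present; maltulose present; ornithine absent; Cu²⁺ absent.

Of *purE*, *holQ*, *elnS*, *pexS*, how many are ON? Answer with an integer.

cAMP is present, so PexY is inactive.
Cu²⁺ is absent, so FubA is active.
With repressor FubA bound, *purE* is not transcribed.
→ *purE* is OFF.
JovD is produced constitutively and is active.
OxaM is produced constitutively and is active.
With repressor JovD bound, *holQ* is not transcribed.
→ *holQ* is OFF.
Fe²⁺ is present, so LomZ is inactive.
Maltulose is present, so CilB is active.
Required activator LomZ is absent, so *elnS* is not transcribed.
→ *elnS* is OFF.
Ornithine is absent, so TorD is inactive.
Required activator TorD is absent, so *fubW* is not transcribed.
So FubW is not produced.
Autoinducer-2 is present, so FenJ is active.
No repressor is bound and FenJ is active, so *quvQ* is transcribed.
So QuvQ is produced and active.
No repressor is bound and QuvQ is active, so *pexS* is transcribed.
→ *pexS* is ON.
1 of the 4 genes is transcribed.

1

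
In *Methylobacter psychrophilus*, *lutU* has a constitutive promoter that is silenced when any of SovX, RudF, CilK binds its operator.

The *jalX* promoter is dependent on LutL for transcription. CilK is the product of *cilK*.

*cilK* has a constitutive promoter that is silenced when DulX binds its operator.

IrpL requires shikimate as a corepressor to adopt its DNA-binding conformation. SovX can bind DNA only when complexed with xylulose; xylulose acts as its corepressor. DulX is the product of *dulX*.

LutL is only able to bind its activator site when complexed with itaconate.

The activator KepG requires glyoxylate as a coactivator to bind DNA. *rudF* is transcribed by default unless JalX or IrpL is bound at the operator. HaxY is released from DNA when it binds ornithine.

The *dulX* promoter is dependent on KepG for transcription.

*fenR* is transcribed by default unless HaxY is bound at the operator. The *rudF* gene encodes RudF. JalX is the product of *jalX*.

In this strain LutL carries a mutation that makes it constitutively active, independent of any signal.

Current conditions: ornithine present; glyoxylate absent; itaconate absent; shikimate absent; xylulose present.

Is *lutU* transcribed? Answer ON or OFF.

Xylulose is present, so SovX is active.
LutL is constitutively active in this strain.
No repressor is bound and LutL is active, so *jalX* is transcribed.
So JalX is produced and active.
Shikimate is absent, so IrpL is inactive.
With repressor JalX bound, *rudF* is not transcribed.
So RudF is not produced.
Glyoxylate is absent, so KepG is inactive.
Required activator KepG is absent, so *dulX* is not transcribed.
So DulX is not produced.
With no repressor bound, *cilK* is transcribed.
So CilK is produced and active.
With repressor SovX bound, *lutU* is not transcribed.

OFF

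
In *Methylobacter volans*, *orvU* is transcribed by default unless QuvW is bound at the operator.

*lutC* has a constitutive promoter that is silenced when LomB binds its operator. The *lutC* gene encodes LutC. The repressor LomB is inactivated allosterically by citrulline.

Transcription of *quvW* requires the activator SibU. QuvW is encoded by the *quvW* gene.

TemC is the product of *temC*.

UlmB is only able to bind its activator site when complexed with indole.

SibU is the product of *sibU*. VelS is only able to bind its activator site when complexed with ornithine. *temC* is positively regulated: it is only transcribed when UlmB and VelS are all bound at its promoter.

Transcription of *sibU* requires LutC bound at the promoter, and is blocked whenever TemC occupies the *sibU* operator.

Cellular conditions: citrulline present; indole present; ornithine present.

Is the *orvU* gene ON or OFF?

ON

Citrulline is present, so LomB is inactive.
With no repressor bound, *lutC* is transcribed.
So LutC is produced and active.
Indole is present, so UlmB is active.
Ornithine is present, so VelS is active.
No repressor is bound and UlmB and VelS are active, so *temC* is transcribed.
So TemC is produced and active.
With repressor TemC bound, *sibU* is not transcribed.
So SibU is not produced.
Required activator SibU is absent, so *quvW* is not transcribed.
So QuvW is not produced.
With no repressor bound, *orvU* is transcribed.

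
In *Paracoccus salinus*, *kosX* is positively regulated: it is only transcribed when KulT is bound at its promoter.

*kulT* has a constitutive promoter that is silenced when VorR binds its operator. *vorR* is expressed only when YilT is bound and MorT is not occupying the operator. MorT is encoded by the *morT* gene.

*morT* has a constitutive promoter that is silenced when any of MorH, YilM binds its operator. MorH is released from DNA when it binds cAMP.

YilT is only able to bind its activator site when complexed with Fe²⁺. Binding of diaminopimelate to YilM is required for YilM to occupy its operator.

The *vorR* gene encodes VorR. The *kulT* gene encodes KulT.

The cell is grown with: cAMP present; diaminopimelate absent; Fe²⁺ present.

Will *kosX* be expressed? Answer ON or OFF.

ON

cAMP is present, so MorH is inactive.
Diaminopimelate is absent, so YilM is inactive.
With no repressor bound, *morT* is transcribed.
So MorT is produced and active.
Fe²⁺ is present, so YilT is active.
With repressor MorT bound, *vorR* is not transcribed.
So VorR is not produced.
With no repressor bound, *kulT* is transcribed.
So KulT is produced and active.
No repressor is bound and KulT is active, so *kosX* is transcribed.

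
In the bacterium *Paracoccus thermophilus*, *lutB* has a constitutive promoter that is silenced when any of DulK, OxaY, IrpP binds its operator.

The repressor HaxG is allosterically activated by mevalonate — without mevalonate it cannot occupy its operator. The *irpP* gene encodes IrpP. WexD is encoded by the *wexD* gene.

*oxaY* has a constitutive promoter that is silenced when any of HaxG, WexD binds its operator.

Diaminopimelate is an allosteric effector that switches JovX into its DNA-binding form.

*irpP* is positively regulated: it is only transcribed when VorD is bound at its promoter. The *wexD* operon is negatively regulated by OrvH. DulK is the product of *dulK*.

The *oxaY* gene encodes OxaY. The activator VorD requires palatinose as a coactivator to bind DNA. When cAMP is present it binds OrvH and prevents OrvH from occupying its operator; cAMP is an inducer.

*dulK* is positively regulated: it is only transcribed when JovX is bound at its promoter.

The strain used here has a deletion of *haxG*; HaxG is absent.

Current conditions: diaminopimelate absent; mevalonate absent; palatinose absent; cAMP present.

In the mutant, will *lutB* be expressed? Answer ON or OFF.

Diaminopimelate is absent, so JovX is inactive.
Required activator JovX is absent, so *dulK* is not transcribed.
So DulK is not produced.
HaxG is non-functional in this strain, so it has no effect.
cAMP is present, so OrvH is inactive.
With no repressor bound, *wexD* is transcribed.
So WexD is produced and active.
With repressor WexD bound, *oxaY* is not transcribed.
So OxaY is not produced.
Palatinose is absent, so VorD is inactive.
Required activator VorD is absent, so *irpP* is not transcribed.
So IrpP is not produced.
With no repressor bound, *lutB* is transcribed.

ON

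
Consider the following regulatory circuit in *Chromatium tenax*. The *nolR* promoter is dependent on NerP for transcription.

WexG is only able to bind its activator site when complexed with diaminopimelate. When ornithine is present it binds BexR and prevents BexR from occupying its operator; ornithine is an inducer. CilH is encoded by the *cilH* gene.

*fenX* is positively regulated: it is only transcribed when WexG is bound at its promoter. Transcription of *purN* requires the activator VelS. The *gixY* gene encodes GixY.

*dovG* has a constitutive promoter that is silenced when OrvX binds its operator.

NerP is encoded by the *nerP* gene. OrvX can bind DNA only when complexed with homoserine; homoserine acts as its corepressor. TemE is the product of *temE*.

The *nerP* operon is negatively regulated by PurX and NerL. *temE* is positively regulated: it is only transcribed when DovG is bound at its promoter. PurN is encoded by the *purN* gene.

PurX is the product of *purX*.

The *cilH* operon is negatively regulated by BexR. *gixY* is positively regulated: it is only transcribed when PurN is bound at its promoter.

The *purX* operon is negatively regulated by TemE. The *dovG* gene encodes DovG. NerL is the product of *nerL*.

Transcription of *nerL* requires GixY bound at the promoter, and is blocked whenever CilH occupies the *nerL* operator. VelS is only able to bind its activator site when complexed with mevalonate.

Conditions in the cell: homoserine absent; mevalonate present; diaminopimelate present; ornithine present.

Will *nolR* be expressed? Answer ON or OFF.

ON

Homoserine is absent, so OrvX is inactive.
With no repressor bound, *dovG* is transcribed.
So DovG is produced and active.
No repressor is bound and DovG is active, so *temE* is transcribed.
So TemE is produced and active.
With repressor TemE bound, *purX* is not transcribed.
So PurX is not produced.
Mevalonate is present, so VelS is active.
No repressor is bound and VelS is active, so *purN* is transcribed.
So PurN is produced and active.
No repressor is bound and PurN is active, so *gixY* is transcribed.
So GixY is produced and active.
Ornithine is present, so BexR is inactive.
With no repressor bound, *cilH* is transcribed.
So CilH is produced and active.
With repressor CilH bound, *nerL* is not transcribed.
So NerL is not produced.
With no repressor bound, *nerP* is transcribed.
So NerP is produced and active.
No repressor is bound and NerP is active, so *nolR* is transcribed.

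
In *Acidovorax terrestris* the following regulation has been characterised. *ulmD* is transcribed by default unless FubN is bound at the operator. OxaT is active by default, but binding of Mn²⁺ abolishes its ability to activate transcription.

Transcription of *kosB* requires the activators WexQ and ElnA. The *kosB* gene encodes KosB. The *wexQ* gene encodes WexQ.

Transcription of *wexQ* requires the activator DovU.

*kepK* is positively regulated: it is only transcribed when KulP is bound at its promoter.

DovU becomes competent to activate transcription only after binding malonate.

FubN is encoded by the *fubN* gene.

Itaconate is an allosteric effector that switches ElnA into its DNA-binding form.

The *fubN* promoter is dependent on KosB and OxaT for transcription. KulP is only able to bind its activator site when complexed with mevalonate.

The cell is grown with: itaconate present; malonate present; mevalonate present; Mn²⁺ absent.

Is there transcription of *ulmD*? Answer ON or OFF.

Malonate is present, so DovU is active.
No repressor is bound and DovU is active, so *wexQ* is transcribed.
So WexQ is produced and active.
Itaconate is present, so ElnA is active.
No repressor is bound and WexQ and ElnA are active, so *kosB* is transcribed.
So KosB is produced and active.
Mn²⁺ is absent, so OxaT is active.
No repressor is bound and KosB and OxaT are active, so *fubN* is transcribed.
So FubN is produced and active.
With repressor FubN bound, *ulmD* is not transcribed.

OFF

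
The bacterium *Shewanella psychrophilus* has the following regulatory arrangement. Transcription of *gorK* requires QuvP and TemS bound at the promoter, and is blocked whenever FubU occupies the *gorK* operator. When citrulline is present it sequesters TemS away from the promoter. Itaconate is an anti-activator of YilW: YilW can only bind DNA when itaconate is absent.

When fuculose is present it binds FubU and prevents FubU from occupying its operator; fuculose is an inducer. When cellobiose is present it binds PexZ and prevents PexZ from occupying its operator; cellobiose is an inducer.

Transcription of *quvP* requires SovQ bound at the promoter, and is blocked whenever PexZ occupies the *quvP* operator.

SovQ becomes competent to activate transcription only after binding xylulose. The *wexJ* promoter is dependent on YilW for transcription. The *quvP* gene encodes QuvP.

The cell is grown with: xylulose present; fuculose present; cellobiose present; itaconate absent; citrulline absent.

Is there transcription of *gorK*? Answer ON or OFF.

Xylulose is present, so SovQ is active.
Cellobiose is present, so PexZ is inactive.
No repressor is bound and SovQ is active, so *quvP* is transcribed.
So QuvP is produced and active.
Citrulline is absent, so TemS is active.
Fuculose is present, so FubU is inactive.
No repressor is bound and QuvP and TemS are active, so *gorK* is transcribed.

ON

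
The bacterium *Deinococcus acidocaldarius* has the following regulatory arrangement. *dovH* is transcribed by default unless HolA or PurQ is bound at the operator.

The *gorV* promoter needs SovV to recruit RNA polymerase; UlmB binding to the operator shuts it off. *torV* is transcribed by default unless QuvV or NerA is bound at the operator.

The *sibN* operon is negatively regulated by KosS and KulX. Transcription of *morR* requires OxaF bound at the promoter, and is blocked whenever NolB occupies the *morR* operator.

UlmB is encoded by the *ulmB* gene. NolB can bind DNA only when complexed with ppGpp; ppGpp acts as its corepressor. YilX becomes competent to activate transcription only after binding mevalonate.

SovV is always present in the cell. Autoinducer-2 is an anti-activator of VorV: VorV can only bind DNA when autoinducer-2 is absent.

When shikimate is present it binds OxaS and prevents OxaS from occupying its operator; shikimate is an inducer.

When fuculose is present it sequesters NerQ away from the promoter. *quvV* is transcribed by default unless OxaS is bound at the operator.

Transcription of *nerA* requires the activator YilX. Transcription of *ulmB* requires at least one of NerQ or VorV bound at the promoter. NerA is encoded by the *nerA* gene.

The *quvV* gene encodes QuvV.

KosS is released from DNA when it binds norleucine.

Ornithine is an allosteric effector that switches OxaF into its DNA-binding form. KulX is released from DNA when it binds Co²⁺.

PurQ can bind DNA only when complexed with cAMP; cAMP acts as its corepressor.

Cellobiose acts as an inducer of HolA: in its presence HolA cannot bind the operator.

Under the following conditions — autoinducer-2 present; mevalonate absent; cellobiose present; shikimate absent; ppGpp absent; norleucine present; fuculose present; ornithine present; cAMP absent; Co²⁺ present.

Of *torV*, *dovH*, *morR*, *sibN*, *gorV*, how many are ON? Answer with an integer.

Shikimate is absent, so OxaS is active.
With repressor OxaS bound, *quvV* is not transcribed.
So QuvV is not produced.
Mevalonate is absent, so YilX is inactive.
Required activator YilX is absent, so *nerA* is not transcribed.
So NerA is not produced.
With no repressor bound, *torV* is transcribed.
→ *torV* is ON.
Cellobiose is present, so HolA is inactive.
cAMP is absent, so PurQ is inactive.
With no repressor bound, *dovH* is transcribed.
→ *dovH* is ON.
ppGpp is absent, so NolB is inactive.
Ornithine is present, so OxaF is active.
No repressor is bound and OxaF is active, so *morR* is transcribed.
→ *morR* is ON.
Norleucine is present, so KosS is inactive.
Co²⁺ is present, so KulX is inactive.
With no repressor bound, *sibN* is transcribed.
→ *sibN* is ON.
SovV is produced constitutively and is active.
Fuculose is present, so NerQ is inactive.
Autoinducer-2 is present, so VorV is inactive.
No activator is available at the *ulmB* promoter, so *ulmB* is not transcribed.
So UlmB is not produced.
No repressor is bound and SovV is active, so *gorV* is transcribed.
→ *gorV* is ON.
5 of the 5 genes are transcribed.

5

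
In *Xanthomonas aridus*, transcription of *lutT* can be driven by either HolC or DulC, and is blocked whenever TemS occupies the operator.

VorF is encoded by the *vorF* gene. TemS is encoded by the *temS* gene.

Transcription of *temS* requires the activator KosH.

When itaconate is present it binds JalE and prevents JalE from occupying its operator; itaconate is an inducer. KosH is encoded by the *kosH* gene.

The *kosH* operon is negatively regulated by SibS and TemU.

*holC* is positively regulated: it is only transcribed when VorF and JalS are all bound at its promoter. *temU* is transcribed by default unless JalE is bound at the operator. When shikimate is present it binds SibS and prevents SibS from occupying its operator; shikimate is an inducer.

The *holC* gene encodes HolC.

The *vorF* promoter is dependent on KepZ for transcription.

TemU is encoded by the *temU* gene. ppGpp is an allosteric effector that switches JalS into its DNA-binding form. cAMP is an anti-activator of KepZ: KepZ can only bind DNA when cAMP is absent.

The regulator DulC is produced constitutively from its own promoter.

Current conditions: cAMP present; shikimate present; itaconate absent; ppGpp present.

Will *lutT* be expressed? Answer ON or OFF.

OFF

Shikimate is present, so SibS is inactive.
Itaconate is absent, so JalE is active.
With repressor JalE bound, *temU* is not transcribed.
So TemU is not produced.
With no repressor bound, *kosH* is transcribed.
So KosH is produced and active.
No repressor is bound and KosH is active, so *temS* is transcribed.
So TemS is produced and active.
cAMP is present, so KepZ is inactive.
Required activator KepZ is absent, so *vorF* is not transcribed.
So VorF is not produced.
ppGpp is present, so JalS is active.
Required activator VorF is absent, so *holC* is not transcribed.
So HolC is not produced.
DulC is produced constitutively and is active.
With repressor TemS bound, *lutT* is not transcribed.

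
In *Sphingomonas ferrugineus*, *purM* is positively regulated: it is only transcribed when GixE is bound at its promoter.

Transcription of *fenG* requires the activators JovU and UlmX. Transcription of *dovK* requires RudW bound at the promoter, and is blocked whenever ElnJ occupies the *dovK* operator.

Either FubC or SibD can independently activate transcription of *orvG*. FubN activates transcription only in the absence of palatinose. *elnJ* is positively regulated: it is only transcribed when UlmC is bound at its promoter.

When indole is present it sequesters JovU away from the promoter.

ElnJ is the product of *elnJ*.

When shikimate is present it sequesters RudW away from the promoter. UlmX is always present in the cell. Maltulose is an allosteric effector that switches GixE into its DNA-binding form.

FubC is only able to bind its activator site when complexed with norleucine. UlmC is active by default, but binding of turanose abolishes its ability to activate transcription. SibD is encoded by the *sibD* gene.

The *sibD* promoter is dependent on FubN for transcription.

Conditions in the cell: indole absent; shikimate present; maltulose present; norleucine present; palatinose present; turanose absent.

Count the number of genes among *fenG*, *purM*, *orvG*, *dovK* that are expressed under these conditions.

Indole is absent, so JovU is active.
UlmX is produced constitutively and is active.
No repressor is bound and JovU and UlmX are active, so *fenG* is transcribed.
→ *fenG* is ON.
Maltulose is present, so GixE is active.
No repressor is bound and GixE is active, so *purM* is transcribed.
→ *purM* is ON.
Norleucine is present, so FubC is active.
Palatinose is present, so FubN is inactive.
Required activator FubN is absent, so *sibD* is not transcribed.
So SibD is not produced.
Activator FubC is present, so *orvG* is transcribed.
→ *orvG* is ON.
Turanose is absent, so UlmC is active.
No repressor is bound and UlmC is active, so *elnJ* is transcribed.
So ElnJ is produced and active.
Shikimate is present, so RudW is inactive.
With repressor ElnJ bound, *dovK* is not transcribed.
→ *dovK* is OFF.
3 of the 4 genes are transcribed.

3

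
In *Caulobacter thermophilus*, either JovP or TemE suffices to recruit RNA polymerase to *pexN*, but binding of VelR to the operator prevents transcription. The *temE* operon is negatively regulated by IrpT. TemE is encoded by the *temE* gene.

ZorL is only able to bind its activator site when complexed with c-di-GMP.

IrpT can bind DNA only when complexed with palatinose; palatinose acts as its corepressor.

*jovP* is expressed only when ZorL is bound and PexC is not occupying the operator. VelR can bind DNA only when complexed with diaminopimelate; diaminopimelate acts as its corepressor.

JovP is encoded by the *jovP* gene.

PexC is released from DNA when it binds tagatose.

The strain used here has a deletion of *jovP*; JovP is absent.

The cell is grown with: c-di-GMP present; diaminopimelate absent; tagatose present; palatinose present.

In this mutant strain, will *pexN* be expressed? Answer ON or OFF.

OFF

Diaminopimelate is absent, so VelR is inactive.
JovP is non-functional in this strain, so it has no effect.
Palatinose is present, so IrpT is active.
With repressor IrpT bound, *temE* is not transcribed.
So TemE is not produced.
No activator is available at the *pexN* promoter, so *pexN* is not transcribed.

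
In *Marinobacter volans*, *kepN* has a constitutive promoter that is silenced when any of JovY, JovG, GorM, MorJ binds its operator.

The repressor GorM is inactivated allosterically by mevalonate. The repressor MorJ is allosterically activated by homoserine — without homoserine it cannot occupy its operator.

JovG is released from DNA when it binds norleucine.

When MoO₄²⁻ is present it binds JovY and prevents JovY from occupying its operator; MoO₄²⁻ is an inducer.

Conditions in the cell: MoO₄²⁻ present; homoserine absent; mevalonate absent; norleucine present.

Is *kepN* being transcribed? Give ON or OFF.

OFF

MoO₄²⁻ is present, so JovY is inactive.
Norleucine is present, so JovG is inactive.
Mevalonate is absent, so GorM is active.
Homoserine is absent, so MorJ is inactive.
With repressor GorM bound, *kepN* is not transcribed.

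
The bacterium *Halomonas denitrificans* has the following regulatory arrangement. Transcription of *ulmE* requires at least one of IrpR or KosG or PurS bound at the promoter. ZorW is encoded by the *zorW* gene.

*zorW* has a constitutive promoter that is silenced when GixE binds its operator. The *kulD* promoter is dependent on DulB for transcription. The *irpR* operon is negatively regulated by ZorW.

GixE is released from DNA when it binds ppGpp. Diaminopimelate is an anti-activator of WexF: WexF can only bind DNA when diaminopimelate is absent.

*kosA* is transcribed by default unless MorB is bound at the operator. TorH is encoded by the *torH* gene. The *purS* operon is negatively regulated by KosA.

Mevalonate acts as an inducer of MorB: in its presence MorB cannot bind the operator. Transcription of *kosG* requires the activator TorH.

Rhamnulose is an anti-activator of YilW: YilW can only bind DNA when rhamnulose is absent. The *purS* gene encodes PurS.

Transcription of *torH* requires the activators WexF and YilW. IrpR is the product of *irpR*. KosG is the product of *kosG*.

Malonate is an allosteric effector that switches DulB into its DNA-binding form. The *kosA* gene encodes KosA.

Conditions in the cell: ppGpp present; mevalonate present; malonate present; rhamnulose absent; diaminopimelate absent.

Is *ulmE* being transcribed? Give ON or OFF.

ppGpp is present, so GixE is inactive.
With no repressor bound, *zorW* is transcribed.
So ZorW is produced and active.
With repressor ZorW bound, *irpR* is not transcribed.
So IrpR is not produced.
Diaminopimelate is absent, so WexF is active.
Rhamnulose is absent, so YilW is active.
No repressor is bound and WexF and YilW are active, so *torH* is transcribed.
So TorH is produced and active.
No repressor is bound and TorH is active, so *kosG* is transcribed.
So KosG is produced and active.
Mevalonate is present, so MorB is inactive.
With no repressor bound, *kosA* is transcribed.
So KosA is produced and active.
With repressor KosA bound, *purS* is not transcribed.
So PurS is not produced.
Activator KosG is present, so *ulmE* is transcribed.

ON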